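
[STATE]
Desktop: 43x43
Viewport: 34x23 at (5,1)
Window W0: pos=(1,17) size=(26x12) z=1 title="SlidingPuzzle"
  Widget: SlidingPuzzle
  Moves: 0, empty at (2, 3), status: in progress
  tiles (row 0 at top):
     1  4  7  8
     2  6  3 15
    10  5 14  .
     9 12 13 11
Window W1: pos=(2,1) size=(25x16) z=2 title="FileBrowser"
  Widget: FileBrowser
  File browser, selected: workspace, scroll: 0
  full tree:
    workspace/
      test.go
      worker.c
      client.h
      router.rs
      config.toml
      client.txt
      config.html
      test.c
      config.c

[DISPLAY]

━━━━━━━━━━━━━━━━━━━━━┓            
ileBrowser           ┃            
─────────────────────┨            
[-] workspace/       ┃            
  test.go            ┃            
  worker.c           ┃            
  client.h           ┃            
  router.rs          ┃            
  config.toml        ┃            
  client.txt         ┃            
  config.html        ┃            
  test.c             ┃            
  config.c           ┃            
                     ┃            
                     ┃            
━━━━━━━━━━━━━━━━━━━━━┛            
━━━━━━━━━━━━━━━━━━━━━┓            
idingPuzzle          ┃            
─────────────────────┨            
──┬────┬────┬────┐   ┃            
1 │  4 │  7 │  8 │   ┃            
──┼────┼────┼────┤   ┃            
2 │  6 │  3 │ 15 │   ┃            


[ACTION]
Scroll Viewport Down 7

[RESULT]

  router.rs          ┃            
  config.toml        ┃            
  client.txt         ┃            
  config.html        ┃            
  test.c             ┃            
  config.c           ┃            
                     ┃            
                     ┃            
━━━━━━━━━━━━━━━━━━━━━┛            
━━━━━━━━━━━━━━━━━━━━━┓            
idingPuzzle          ┃            
─────────────────────┨            
──┬────┬────┬────┐   ┃            
1 │  4 │  7 │  8 │   ┃            
──┼────┼────┼────┤   ┃            
2 │  6 │  3 │ 15 │   ┃            
──┼────┼────┼────┤   ┃            
0 │  5 │ 14 │    │   ┃            
──┼────┼────┼────┤   ┃            
9 │ 12 │ 13 │ 11 │   ┃            
━━━━━━━━━━━━━━━━━━━━━┛            
                                  
                                  


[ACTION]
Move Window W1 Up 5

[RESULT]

  config.toml        ┃            
  client.txt         ┃            
  config.html        ┃            
  test.c             ┃            
  config.c           ┃            
                     ┃            
                     ┃            
━━━━━━━━━━━━━━━━━━━━━┛            
                                  
━━━━━━━━━━━━━━━━━━━━━┓            
idingPuzzle          ┃            
─────────────────────┨            
──┬────┬────┬────┐   ┃            
1 │  4 │  7 │  8 │   ┃            
──┼────┼────┼────┤   ┃            
2 │  6 │  3 │ 15 │   ┃            
──┼────┼────┼────┤   ┃            
0 │  5 │ 14 │    │   ┃            
──┼────┼────┼────┤   ┃            
9 │ 12 │ 13 │ 11 │   ┃            
━━━━━━━━━━━━━━━━━━━━━┛            
                                  
                                  


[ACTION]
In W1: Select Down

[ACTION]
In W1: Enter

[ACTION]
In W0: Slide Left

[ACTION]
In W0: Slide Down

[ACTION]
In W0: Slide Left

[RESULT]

  config.toml        ┃            
  client.txt         ┃            
  config.html        ┃            
  test.c             ┃            
  config.c           ┃            
                     ┃            
                     ┃            
━━━━━━━━━━━━━━━━━━━━━┛            
                                  
━━━━━━━━━━━━━━━━━━━━━┓            
idingPuzzle          ┃            
─────────────────────┨            
──┬────┬────┬────┐   ┃            
1 │  4 │  7 │  8 │   ┃            
──┼────┼────┼────┤   ┃            
2 │  6 │  3 │    │   ┃            
──┼────┼────┼────┤   ┃            
0 │  5 │ 14 │ 15 │   ┃            
──┼────┼────┼────┤   ┃            
9 │ 12 │ 13 │ 11 │   ┃            
━━━━━━━━━━━━━━━━━━━━━┛            
                                  
                                  


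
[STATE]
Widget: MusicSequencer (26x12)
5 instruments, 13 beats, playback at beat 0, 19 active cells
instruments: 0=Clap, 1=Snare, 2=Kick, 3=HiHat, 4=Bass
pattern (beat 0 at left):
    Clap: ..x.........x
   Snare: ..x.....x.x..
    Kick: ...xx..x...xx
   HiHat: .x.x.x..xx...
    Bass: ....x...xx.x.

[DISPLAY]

      ▼123456789012       
  Clap··█·········█       
 Snare··█·····█·█··       
  Kick···██··█···██       
 HiHat·█·█·█··██···       
  Bass····█···██·█·       
                          
                          
                          
                          
                          
                          


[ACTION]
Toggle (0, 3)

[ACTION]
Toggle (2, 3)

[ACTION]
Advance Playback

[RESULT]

      0▼23456789012       
  Clap··██········█       
 Snare··█·····█·█··       
  Kick····█··█···██       
 HiHat·█·█·█··██···       
  Bass····█···██·█·       
                          
                          
                          
                          
                          
                          


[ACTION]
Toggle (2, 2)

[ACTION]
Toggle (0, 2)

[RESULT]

      0▼23456789012       
  Clap···█········█       
 Snare··█·····█·█··       
  Kick··█·█··█···██       
 HiHat·█·█·█··██···       
  Bass····█···██·█·       
                          
                          
                          
                          
                          
                          


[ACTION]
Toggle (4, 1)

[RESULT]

      0▼23456789012       
  Clap···█········█       
 Snare··█·····█·█··       
  Kick··█·█··█···██       
 HiHat·█·█·█··██···       
  Bass·█··█···██·█·       
                          
                          
                          
                          
                          
                          


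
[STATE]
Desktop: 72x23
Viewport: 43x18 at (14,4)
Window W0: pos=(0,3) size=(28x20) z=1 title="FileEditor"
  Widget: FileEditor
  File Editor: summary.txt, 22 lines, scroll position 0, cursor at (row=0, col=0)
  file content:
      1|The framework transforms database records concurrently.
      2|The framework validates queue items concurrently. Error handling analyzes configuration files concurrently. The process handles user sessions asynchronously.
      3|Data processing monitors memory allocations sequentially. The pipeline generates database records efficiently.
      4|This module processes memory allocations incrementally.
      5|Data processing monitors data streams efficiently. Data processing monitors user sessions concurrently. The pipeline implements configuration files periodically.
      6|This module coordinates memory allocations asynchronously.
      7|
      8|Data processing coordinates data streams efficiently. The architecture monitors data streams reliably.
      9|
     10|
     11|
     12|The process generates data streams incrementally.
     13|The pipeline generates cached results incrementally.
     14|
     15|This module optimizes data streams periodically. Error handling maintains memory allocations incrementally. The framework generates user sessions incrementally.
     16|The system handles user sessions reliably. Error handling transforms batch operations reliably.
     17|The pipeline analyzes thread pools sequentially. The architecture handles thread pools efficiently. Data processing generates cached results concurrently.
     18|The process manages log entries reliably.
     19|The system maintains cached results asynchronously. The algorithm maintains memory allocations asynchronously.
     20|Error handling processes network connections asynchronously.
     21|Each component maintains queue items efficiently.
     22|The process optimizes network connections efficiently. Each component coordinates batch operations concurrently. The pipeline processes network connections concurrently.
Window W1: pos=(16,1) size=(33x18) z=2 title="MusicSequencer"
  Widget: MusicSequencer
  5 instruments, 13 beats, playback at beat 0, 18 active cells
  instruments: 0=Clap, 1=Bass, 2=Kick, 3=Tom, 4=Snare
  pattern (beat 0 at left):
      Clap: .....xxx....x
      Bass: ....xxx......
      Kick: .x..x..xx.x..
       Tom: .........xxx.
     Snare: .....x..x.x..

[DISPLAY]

  ┃      ▼123456789012            ┃        
──┃  Clap·····███····█            ┃        
 t┃  Bass····███······            ┃        
 v┃  Kick·█··█··██·█··            ┃        
ng┃   Tom·········███·            ┃        
ro┃ Snare·····█··█·█··            ┃        
ng┃                               ┃        
oo┃                               ┃        
  ┃                               ┃        
ng┃                               ┃        
  ┃                               ┃        
  ┃                               ┃        
  ┃                               ┃        
en┃                               ┃        
ge┗━━━━━━━━━━━━━━━━━━━━━━━━━━━━━━━┛        
            ░┃                             
ptimizes dat░┃                             
ndles user s▼┃                             


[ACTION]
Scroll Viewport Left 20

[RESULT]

┃ FileEditor    ┃      ▼123456789012       
┠───────────────┃  Clap·····███····█       
┃█he framework t┃  Bass····███······       
┃The framework v┃  Kick·█··█··██·█··       
┃Data processing┃   Tom·········███·       
┃This module pro┃ Snare·····█··█·█··       
┃Data processing┃                          
┃This module coo┃                          
┃               ┃                          
┃Data processing┃                          
┃               ┃                          
┃               ┃                          
┃               ┃                          
┃The process gen┃                          
┃The pipeline ge┗━━━━━━━━━━━━━━━━━━━━━━━━━━
┃                         ░┃               
┃This module optimizes dat░┃               
┃The system handles user s▼┃               


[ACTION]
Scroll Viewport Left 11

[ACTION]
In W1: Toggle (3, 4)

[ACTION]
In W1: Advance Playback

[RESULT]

┃ FileEditor    ┃      0▼23456789012       
┠───────────────┃  Clap·····███····█       
┃█he framework t┃  Bass····███······       
┃The framework v┃  Kick·█··█··██·█··       
┃Data processing┃   Tom····█····███·       
┃This module pro┃ Snare·····█··█·█··       
┃Data processing┃                          
┃This module coo┃                          
┃               ┃                          
┃Data processing┃                          
┃               ┃                          
┃               ┃                          
┃               ┃                          
┃The process gen┃                          
┃The pipeline ge┗━━━━━━━━━━━━━━━━━━━━━━━━━━
┃                         ░┃               
┃This module optimizes dat░┃               
┃The system handles user s▼┃               


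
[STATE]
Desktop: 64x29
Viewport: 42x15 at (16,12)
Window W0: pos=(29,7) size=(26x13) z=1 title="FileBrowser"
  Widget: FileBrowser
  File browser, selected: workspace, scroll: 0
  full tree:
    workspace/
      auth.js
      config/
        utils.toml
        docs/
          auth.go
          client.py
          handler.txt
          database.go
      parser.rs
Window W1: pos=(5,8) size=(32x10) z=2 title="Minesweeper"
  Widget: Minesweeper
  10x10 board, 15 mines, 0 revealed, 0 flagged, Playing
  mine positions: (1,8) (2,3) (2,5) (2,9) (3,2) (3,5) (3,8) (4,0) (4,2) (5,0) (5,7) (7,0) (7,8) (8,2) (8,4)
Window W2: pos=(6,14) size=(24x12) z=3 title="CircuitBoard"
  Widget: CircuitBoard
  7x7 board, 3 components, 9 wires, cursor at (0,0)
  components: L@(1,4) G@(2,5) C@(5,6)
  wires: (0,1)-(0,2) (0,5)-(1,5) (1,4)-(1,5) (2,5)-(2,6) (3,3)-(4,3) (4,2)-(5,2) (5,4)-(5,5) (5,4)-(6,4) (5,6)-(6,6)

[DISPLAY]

                    ┃ config/         ┃   
                    ┃ser.rs           ┃   
━━━━━━━━━━━━━┓      ┃                 ┃   
oard         ┃      ┃                 ┃   
─────────────┨      ┃                 ┃   
3 4 5 6      ┃━━━━━━┛                 ┃   
 ─ ·         ┃                        ┃   
             ┃━━━━━━━━━━━━━━━━━━━━━━━━┛   
           L ┃                            
             ┃                            
             ┃                            
             ┃                            
       ·     ┃                            
━━━━━━━━━━━━━┛                            
                                          


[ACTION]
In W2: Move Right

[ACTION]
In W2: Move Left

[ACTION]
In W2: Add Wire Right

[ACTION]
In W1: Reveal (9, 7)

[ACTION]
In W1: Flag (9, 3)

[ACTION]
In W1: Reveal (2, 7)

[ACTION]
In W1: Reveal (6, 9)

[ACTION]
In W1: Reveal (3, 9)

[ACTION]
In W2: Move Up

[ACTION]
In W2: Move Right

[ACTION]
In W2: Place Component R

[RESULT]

                    ┃ config/         ┃   
                    ┃ser.rs           ┃   
━━━━━━━━━━━━━┓      ┃                 ┃   
oard         ┃      ┃                 ┃   
─────────────┨      ┃                 ┃   
3 4 5 6      ┃━━━━━━┛                 ┃   
]─ ·         ┃                        ┃   
             ┃━━━━━━━━━━━━━━━━━━━━━━━━┛   
           L ┃                            
             ┃                            
             ┃                            
             ┃                            
       ·     ┃                            
━━━━━━━━━━━━━┛                            
                                          


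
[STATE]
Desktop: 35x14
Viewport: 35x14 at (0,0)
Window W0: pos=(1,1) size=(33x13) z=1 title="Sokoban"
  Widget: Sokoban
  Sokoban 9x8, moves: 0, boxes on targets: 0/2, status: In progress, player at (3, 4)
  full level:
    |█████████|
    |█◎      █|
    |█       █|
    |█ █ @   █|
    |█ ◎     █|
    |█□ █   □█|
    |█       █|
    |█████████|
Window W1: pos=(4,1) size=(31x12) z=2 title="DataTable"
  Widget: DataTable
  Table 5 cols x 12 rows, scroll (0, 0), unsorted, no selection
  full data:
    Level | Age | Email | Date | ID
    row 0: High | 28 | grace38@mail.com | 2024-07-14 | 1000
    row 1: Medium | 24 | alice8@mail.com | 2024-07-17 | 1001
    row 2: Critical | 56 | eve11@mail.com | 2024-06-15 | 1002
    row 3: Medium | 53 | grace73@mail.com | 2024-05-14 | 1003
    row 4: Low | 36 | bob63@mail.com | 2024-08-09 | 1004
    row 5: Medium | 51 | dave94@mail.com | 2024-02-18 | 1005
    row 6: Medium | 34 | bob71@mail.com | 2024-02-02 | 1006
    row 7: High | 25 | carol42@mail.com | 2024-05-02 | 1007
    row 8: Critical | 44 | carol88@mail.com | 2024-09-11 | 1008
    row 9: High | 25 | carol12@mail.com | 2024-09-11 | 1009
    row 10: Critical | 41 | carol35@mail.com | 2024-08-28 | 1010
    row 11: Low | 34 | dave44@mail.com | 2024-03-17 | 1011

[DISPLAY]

                                   
 ┏━━┏━━━━━━━━━━━━━━━━━━━━━━━━━━━━━┓
 ┃ S┃ DataTable                   ┃
 ┠──┠─────────────────────────────┨
 ┃██┃Level   │Age│Email           ┃
 ┃█◎┃────────┼───┼────────────────┃
 ┃█ ┃High    │28 │grace38@mail.com┃
 ┃█ ┃Medium  │24 │alice8@mail.com ┃
 ┃█ ┃Critical│56 │eve11@mail.com  ┃
 ┃█□┃Medium  │53 │grace73@mail.com┃
 ┃█ ┃Low     │36 │bob63@mail.com  ┃
 ┃██┃Medium  │51 │dave94@mail.com ┃
 ┃Mo┗━━━━━━━━━━━━━━━━━━━━━━━━━━━━━┛
 ┗━━━━━━━━━━━━━━━━━━━━━━━━━━━━━━━┛ 


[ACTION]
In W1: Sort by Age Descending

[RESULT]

                                   
 ┏━━┏━━━━━━━━━━━━━━━━━━━━━━━━━━━━━┓
 ┃ S┃ DataTable                   ┃
 ┠──┠─────────────────────────────┨
 ┃██┃Level   │Ag▼│Email           ┃
 ┃█◎┃────────┼───┼────────────────┃
 ┃█ ┃Critical│56 │eve11@mail.com  ┃
 ┃█ ┃Medium  │53 │grace73@mail.com┃
 ┃█ ┃Medium  │51 │dave94@mail.com ┃
 ┃█□┃Critical│44 │carol88@mail.com┃
 ┃█ ┃Critical│41 │carol35@mail.com┃
 ┃██┃Low     │36 │bob63@mail.com  ┃
 ┃Mo┗━━━━━━━━━━━━━━━━━━━━━━━━━━━━━┛
 ┗━━━━━━━━━━━━━━━━━━━━━━━━━━━━━━━┛ 


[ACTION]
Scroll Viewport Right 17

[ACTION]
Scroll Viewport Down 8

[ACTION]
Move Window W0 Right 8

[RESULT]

                                   
  ┏━┏━━━━━━━━━━━━━━━━━━━━━━━━━━━━━┓
  ┃ ┃ DataTable                   ┃
  ┠─┠─────────────────────────────┨
  ┃█┃Level   │Ag▼│Email           ┃
  ┃█┃────────┼───┼────────────────┃
  ┃█┃Critical│56 │eve11@mail.com  ┃
  ┃█┃Medium  │53 │grace73@mail.com┃
  ┃█┃Medium  │51 │dave94@mail.com ┃
  ┃█┃Critical│44 │carol88@mail.com┃
  ┃█┃Critical│41 │carol35@mail.com┃
  ┃█┃Low     │36 │bob63@mail.com  ┃
  ┃M┗━━━━━━━━━━━━━━━━━━━━━━━━━━━━━┛
  ┗━━━━━━━━━━━━━━━━━━━━━━━━━━━━━━━┛


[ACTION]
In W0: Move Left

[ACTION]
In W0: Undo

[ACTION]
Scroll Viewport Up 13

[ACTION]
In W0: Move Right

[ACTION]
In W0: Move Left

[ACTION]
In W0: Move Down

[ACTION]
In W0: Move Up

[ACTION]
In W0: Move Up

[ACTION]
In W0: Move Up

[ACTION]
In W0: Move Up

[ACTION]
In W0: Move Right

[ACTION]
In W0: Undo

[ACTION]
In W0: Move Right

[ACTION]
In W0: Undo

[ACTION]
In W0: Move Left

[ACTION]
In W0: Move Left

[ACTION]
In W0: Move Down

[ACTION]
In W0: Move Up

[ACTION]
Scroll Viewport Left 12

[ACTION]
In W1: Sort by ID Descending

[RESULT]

                                   
  ┏━┏━━━━━━━━━━━━━━━━━━━━━━━━━━━━━┓
  ┃ ┃ DataTable                   ┃
  ┠─┠─────────────────────────────┨
  ┃█┃Level   │Age│Email           ┃
  ┃█┃────────┼───┼────────────────┃
  ┃█┃Low     │34 │dave44@mail.com ┃
  ┃█┃Critical│41 │carol35@mail.com┃
  ┃█┃High    │25 │carol12@mail.com┃
  ┃█┃Critical│44 │carol88@mail.com┃
  ┃█┃High    │25 │carol42@mail.com┃
  ┃█┃Medium  │34 │bob71@mail.com  ┃
  ┃M┗━━━━━━━━━━━━━━━━━━━━━━━━━━━━━┛
  ┗━━━━━━━━━━━━━━━━━━━━━━━━━━━━━━━┛


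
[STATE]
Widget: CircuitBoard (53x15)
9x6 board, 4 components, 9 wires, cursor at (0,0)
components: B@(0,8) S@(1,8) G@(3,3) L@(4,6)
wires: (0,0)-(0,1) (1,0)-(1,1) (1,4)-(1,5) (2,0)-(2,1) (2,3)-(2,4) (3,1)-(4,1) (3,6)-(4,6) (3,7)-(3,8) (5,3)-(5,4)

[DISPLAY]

   0 1 2 3 4 5 6 7 8                                 
0  [.]─ ·                           B                
                                                     
1   · ─ ·           · ─ ·           S                
                                                     
2   · ─ ·       · ─ ·                                
                                                     
3       ·       G           ·   · ─ ·                
        │                   │                        
4       ·                   L                        
                                                     
5               · ─ ·                                
Cursor: (0,0)                                        
                                                     
                                                     


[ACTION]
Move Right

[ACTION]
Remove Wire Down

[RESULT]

   0 1 2 3 4 5 6 7 8                                 
0   · ─[.]                          B                
                                                     
1   · ─ ·           · ─ ·           S                
                                                     
2   · ─ ·       · ─ ·                                
                                                     
3       ·       G           ·   · ─ ·                
        │                   │                        
4       ·                   L                        
                                                     
5               · ─ ·                                
Cursor: (0,1)                                        
                                                     
                                                     


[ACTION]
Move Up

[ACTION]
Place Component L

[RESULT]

   0 1 2 3 4 5 6 7 8                                 
0   · ─[L]                          B                
                                                     
1   · ─ ·           · ─ ·           S                
                                                     
2   · ─ ·       · ─ ·                                
                                                     
3       ·       G           ·   · ─ ·                
        │                   │                        
4       ·                   L                        
                                                     
5               · ─ ·                                
Cursor: (0,1)                                        
                                                     
                                                     


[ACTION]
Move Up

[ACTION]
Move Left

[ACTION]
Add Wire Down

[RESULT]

   0 1 2 3 4 5 6 7 8                                 
0  [.]─ L                           B                
    │                                                
1   · ─ ·           · ─ ·           S                
                                                     
2   · ─ ·       · ─ ·                                
                                                     
3       ·       G           ·   · ─ ·                
        │                   │                        
4       ·                   L                        
                                                     
5               · ─ ·                                
Cursor: (0,0)                                        
                                                     
                                                     


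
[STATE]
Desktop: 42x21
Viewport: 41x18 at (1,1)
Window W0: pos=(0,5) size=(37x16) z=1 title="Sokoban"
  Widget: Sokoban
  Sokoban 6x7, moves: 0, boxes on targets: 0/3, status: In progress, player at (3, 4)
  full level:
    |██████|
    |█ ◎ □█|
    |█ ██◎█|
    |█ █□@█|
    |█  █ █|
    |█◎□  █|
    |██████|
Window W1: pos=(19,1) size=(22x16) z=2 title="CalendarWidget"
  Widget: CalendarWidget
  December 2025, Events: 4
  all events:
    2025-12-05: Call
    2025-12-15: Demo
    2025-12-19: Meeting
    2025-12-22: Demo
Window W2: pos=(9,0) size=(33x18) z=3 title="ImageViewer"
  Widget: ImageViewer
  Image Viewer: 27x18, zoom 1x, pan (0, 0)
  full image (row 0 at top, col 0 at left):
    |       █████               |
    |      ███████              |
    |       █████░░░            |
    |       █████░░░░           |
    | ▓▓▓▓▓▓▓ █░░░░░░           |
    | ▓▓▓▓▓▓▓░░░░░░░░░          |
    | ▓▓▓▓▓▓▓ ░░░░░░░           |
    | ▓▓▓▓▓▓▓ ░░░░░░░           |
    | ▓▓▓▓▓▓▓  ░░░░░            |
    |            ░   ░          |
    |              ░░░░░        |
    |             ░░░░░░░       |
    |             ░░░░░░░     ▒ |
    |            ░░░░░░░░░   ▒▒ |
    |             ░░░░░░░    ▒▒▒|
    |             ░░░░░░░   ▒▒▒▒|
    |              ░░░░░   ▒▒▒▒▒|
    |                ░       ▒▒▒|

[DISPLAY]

        ┃ ImageViewer                   ┃
        ┠───────────────────────────────┨
        ┃       █████                   ┃
        ┃      ███████                  ┃
━━━━━━━━┃       █████░░░                ┃
 Sokoban┃       █████░░░░               ┃
────────┃ ▓▓▓▓▓▓▓ █░░░░░░               ┃
██████  ┃ ▓▓▓▓▓▓▓░░░░░░░░░              ┃
█ ◎ □█  ┃ ▓▓▓▓▓▓▓ ░░░░░░░               ┃
█ ██◎█  ┃ ▓▓▓▓▓▓▓ ░░░░░░░               ┃
█ █□@█  ┃ ▓▓▓▓▓▓▓  ░░░░░                ┃
█  █ █  ┃            ░   ░              ┃
█◎□  █  ┃              ░░░░░            ┃
██████  ┃             ░░░░░░░           ┃
Moves: 0┃             ░░░░░░░     ▒     ┃
        ┃            ░░░░░░░░░   ▒▒     ┃
        ┗━━━━━━━━━━━━━━━━━━━━━━━━━━━━━━━┛
                                   ┃     


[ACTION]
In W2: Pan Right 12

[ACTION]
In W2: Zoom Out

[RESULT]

        ┃ ImageViewer                   ┃
        ┠───────────────────────────────┨
        ┃                               ┃
        ┃█                              ┃
━━━━━━━━┃░░░                            ┃
 Sokoban┃░░░░                           ┃
────────┃░░░░                           ┃
██████  ┃░░░░░                          ┃
█ ◎ □█  ┃░░░░                           ┃
█ ██◎█  ┃░░░░                           ┃
█ █□@█  ┃░░░                            ┃
█  █ █  ┃░   ░                          ┃
█◎□  █  ┃  ░░░░░                        ┃
██████  ┃ ░░░░░░░                       ┃
Moves: 0┃ ░░░░░░░     ▒                 ┃
        ┃░░░░░░░░░   ▒▒                 ┃
        ┗━━━━━━━━━━━━━━━━━━━━━━━━━━━━━━━┛
                                   ┃     


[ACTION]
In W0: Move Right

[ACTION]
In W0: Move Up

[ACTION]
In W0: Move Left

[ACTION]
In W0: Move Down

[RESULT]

        ┃ ImageViewer                   ┃
        ┠───────────────────────────────┨
        ┃                               ┃
        ┃█                              ┃
━━━━━━━━┃░░░                            ┃
 Sokoban┃░░░░                           ┃
────────┃░░░░                           ┃
██████  ┃░░░░░                          ┃
█ ◎ □█  ┃░░░░                           ┃
█ ██◎█  ┃░░░░                           ┃
█ █□@█  ┃░░░                            ┃
█  █ █  ┃░   ░                          ┃
█◎□  █  ┃  ░░░░░                        ┃
██████  ┃ ░░░░░░░                       ┃
Moves: 2┃ ░░░░░░░     ▒                 ┃
        ┃░░░░░░░░░   ▒▒                 ┃
        ┗━━━━━━━━━━━━━━━━━━━━━━━━━━━━━━━┛
                                   ┃     


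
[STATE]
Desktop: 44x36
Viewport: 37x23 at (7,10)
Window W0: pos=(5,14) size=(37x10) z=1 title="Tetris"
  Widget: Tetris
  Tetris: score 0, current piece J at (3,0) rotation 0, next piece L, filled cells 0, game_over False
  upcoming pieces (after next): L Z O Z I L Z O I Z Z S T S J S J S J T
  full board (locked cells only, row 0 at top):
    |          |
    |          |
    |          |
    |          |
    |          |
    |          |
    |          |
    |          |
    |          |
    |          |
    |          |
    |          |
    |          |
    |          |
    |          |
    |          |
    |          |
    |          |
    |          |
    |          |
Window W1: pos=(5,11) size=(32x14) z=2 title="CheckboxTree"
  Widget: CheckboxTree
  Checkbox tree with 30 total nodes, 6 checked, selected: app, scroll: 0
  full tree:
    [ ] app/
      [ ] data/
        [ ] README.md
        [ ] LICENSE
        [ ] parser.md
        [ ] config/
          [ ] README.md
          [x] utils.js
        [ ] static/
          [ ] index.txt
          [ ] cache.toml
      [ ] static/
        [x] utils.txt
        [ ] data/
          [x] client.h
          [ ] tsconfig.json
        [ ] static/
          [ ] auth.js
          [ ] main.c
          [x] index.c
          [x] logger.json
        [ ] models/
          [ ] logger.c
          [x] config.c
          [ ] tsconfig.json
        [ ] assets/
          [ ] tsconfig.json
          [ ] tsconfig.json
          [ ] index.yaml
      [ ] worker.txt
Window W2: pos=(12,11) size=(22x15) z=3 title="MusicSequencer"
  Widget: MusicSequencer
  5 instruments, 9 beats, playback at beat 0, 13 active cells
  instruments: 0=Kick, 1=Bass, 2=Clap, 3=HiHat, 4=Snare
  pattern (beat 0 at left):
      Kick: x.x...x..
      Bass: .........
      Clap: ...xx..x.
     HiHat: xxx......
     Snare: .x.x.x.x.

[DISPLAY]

                                     
━━━━━┏━━━━━━━━━━━━━━━━━━━━┓━━┓       
Check┃ MusicSequencer     ┃  ┃       
─────┠────────────────────┨──┨       
[-] a┃      ▼12345678     ┃  ┃━━━━┓  
  [-]┃  Kick█·█···█··     ┃  ┃    ┃  
    [┃  Bass·········     ┃  ┃────┨  
    [┃  Clap···██··█·     ┃  ┃    ┃  
    [┃ HiHat███······     ┃  ┃    ┃  
    [┃ Snare·█·█·█·█·     ┃  ┃    ┃  
     ┃                    ┃  ┃    ┃  
     ┃                    ┃  ┃    ┃  
    [┃                    ┃  ┃    ┃  
     ┃                    ┃  ┃━━━━┛  
━━━━━┃                    ┃━━┛       
     ┗━━━━━━━━━━━━━━━━━━━━┛          
                                     
                                     
                                     
                                     
                                     
                                     
                                     


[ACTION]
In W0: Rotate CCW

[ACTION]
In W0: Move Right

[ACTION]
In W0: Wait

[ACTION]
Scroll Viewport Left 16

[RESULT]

                                     
     ┏━━━━━━┏━━━━━━━━━━━━━━━━━━━━┓━━┓
     ┃ Check┃ MusicSequencer     ┃  ┃
     ┠──────┠────────────────────┨──┨
     ┃>[-] a┃      ▼12345678     ┃  ┃
     ┃   [-]┃  Kick█·█···█··     ┃  ┃
     ┃     [┃  Bass·········     ┃  ┃
     ┃     [┃  Clap···██··█·     ┃  ┃
     ┃     [┃ HiHat███······     ┃  ┃
     ┃     [┃ Snare·█·█·█·█·     ┃  ┃
     ┃      ┃                    ┃  ┃
     ┃      ┃                    ┃  ┃
     ┃     [┃                    ┃  ┃
     ┃      ┃                    ┃  ┃
     ┗━━━━━━┃                    ┃━━┛
            ┗━━━━━━━━━━━━━━━━━━━━┛   
                                     
                                     
                                     
                                     
                                     
                                     
                                     


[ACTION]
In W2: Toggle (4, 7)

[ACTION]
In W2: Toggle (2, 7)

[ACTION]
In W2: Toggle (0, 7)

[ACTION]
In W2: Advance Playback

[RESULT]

                                     
     ┏━━━━━━┏━━━━━━━━━━━━━━━━━━━━┓━━┓
     ┃ Check┃ MusicSequencer     ┃  ┃
     ┠──────┠────────────────────┨──┨
     ┃>[-] a┃      0▼2345678     ┃  ┃
     ┃   [-]┃  Kick█·█···██·     ┃  ┃
     ┃     [┃  Bass·········     ┃  ┃
     ┃     [┃  Clap···██····     ┃  ┃
     ┃     [┃ HiHat███······     ┃  ┃
     ┃     [┃ Snare·█·█·█···     ┃  ┃
     ┃      ┃                    ┃  ┃
     ┃      ┃                    ┃  ┃
     ┃     [┃                    ┃  ┃
     ┃      ┃                    ┃  ┃
     ┗━━━━━━┃                    ┃━━┛
            ┗━━━━━━━━━━━━━━━━━━━━┛   
                                     
                                     
                                     
                                     
                                     
                                     
                                     


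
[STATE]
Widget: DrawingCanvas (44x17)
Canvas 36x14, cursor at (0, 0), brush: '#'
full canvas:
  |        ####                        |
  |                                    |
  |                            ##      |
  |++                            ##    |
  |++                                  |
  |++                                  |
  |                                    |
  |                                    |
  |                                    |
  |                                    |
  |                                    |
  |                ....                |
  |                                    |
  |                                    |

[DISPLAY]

+       ####                                
                                            
                            ##              
++                            ##            
++                                          
++                                          
                                            
                                            
                                            
                                            
                                            
                ....                        
                                            
                                            
                                            
                                            
                                            


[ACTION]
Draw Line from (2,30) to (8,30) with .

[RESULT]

+       ####                                
                                            
                            ##.             
++                            .#            
++                            .             
++                            .             
                              .             
                              .             
                              .             
                                            
                                            
                ....                        
                                            
                                            
                                            
                                            
                                            


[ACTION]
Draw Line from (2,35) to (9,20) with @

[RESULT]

+       ####                                
                                            
                            ##.   @@        
++                            .#@@          
++                            @@            
++                          @@.             
                          @@  .             
                        @@    .             
                      @@      .             
                    @@                      
                                            
                ....                        
                                            
                                            
                                            
                                            
                                            


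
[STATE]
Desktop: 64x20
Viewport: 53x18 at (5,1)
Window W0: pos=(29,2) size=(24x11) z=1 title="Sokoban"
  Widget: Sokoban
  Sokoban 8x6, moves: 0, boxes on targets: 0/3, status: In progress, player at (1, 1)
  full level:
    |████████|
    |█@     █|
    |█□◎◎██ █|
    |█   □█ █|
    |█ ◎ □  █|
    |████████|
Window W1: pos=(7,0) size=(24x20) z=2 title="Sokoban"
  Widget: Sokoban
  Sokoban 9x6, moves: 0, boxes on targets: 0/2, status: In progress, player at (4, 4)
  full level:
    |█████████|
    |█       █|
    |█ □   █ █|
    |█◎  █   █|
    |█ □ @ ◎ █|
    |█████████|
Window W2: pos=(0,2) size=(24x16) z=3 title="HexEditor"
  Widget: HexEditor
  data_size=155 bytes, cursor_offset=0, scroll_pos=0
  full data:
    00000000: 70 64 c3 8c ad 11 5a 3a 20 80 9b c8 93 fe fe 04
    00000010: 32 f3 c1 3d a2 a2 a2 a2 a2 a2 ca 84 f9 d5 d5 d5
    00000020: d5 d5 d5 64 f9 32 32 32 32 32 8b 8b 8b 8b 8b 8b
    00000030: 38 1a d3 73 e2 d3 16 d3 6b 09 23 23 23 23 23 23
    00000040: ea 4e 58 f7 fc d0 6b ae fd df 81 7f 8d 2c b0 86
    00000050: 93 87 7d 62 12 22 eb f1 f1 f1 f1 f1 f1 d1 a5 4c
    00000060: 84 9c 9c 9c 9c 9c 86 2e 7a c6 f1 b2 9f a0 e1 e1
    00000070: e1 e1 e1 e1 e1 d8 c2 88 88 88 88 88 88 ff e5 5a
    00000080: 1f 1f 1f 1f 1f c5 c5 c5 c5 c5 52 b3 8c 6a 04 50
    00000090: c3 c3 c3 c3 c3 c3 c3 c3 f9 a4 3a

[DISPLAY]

  ┃ Sokoban              ┃                           
━━━━━━━━━━━━━━━━━━┓──────┨━━━━━━━━━━━━━━━━━━━━━┓     
Editor            ┃      ┃Sokoban              ┃     
──────────────────┨      ┃─────────────────────┨     
0000  70 64 c3 8c ┃      ┃███████              ┃     
0010  32 f3 c1 3d ┃      ┃@     █              ┃     
0020  d5 d5 d5 64 ┃      ┃□◎◎██ █              ┃     
0030  38 1a d3 73 ┃      ┃   □█ █              ┃     
0040  ea 4e 58 f7 ┃      ┃ ◎ □  █              ┃     
0050  93 87 7d 62 ┃      ┃███████              ┃     
0060  84 9c 9c 9c ┃      ┃oves: 0  0/3         ┃     
0070  e1 e1 e1 e1 ┃      ┃━━━━━━━━━━━━━━━━━━━━━┛     
0080  1f 1f 1f 1f ┃      ┃                           
0090  c3 c3 c3 c3 ┃      ┃                           
                  ┃      ┃                           
                  ┃      ┃                           
━━━━━━━━━━━━━━━━━━┛      ┃                           
  ┃                      ┃                           


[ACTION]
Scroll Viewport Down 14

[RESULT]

━━━━━━━━━━━━━━━━━━┓──────┨━━━━━━━━━━━━━━━━━━━━━┓     
Editor            ┃      ┃Sokoban              ┃     
──────────────────┨      ┃─────────────────────┨     
0000  70 64 c3 8c ┃      ┃███████              ┃     
0010  32 f3 c1 3d ┃      ┃@     █              ┃     
0020  d5 d5 d5 64 ┃      ┃□◎◎██ █              ┃     
0030  38 1a d3 73 ┃      ┃   □█ █              ┃     
0040  ea 4e 58 f7 ┃      ┃ ◎ □  █              ┃     
0050  93 87 7d 62 ┃      ┃███████              ┃     
0060  84 9c 9c 9c ┃      ┃oves: 0  0/3         ┃     
0070  e1 e1 e1 e1 ┃      ┃━━━━━━━━━━━━━━━━━━━━━┛     
0080  1f 1f 1f 1f ┃      ┃                           
0090  c3 c3 c3 c3 ┃      ┃                           
                  ┃      ┃                           
                  ┃      ┃                           
━━━━━━━━━━━━━━━━━━┛      ┃                           
  ┃                      ┃                           
  ┗━━━━━━━━━━━━━━━━━━━━━━┛                           


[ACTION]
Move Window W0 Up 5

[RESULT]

━━━━━━━━━━━━━━━━━━┓──────┨─────────────────────┨     
Editor            ┃      ┃███████              ┃     
──────────────────┨      ┃@     █              ┃     
0000  70 64 c3 8c ┃      ┃□◎◎██ █              ┃     
0010  32 f3 c1 3d ┃      ┃   □█ █              ┃     
0020  d5 d5 d5 64 ┃      ┃ ◎ □  █              ┃     
0030  38 1a d3 73 ┃      ┃███████              ┃     
0040  ea 4e 58 f7 ┃      ┃oves: 0  0/3         ┃     
0050  93 87 7d 62 ┃      ┃━━━━━━━━━━━━━━━━━━━━━┛     
0060  84 9c 9c 9c ┃      ┃                           
0070  e1 e1 e1 e1 ┃      ┃                           
0080  1f 1f 1f 1f ┃      ┃                           
0090  c3 c3 c3 c3 ┃      ┃                           
                  ┃      ┃                           
                  ┃      ┃                           
━━━━━━━━━━━━━━━━━━┛      ┃                           
  ┃                      ┃                           
  ┗━━━━━━━━━━━━━━━━━━━━━━┛                           
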